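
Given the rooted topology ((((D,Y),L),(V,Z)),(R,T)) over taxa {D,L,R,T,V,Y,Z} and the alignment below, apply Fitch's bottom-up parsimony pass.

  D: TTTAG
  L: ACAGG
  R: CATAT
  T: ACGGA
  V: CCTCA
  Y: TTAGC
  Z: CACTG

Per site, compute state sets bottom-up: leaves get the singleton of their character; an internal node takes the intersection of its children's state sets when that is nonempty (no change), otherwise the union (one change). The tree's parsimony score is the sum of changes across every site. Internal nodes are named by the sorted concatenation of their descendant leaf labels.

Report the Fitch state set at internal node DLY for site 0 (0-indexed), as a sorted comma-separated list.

DY@0: {T} ∩ {T} = {T} (intersection, +0)
DLY@0: {T} ∪ {A} = {A,T} (union, +1)
VZ@0: {C} ∩ {C} = {C} (intersection, +0)
DLVYZ@0: {A,T} ∪ {C} = {A,C,T} (union, +1)
RT@0: {C} ∪ {A} = {A,C} (union, +1)
DLRTVYZ@0: {A,C,T} ∩ {A,C} = {A,C} (intersection, +0)
DY@1: {T} ∩ {T} = {T} (intersection, +0)
DLY@1: {T} ∪ {C} = {C,T} (union, +1)
VZ@1: {C} ∪ {A} = {A,C} (union, +1)
DLVYZ@1: {C,T} ∩ {A,C} = {C} (intersection, +0)
RT@1: {A} ∪ {C} = {A,C} (union, +1)
DLRTVYZ@1: {C} ∩ {A,C} = {C} (intersection, +0)
DY@2: {T} ∪ {A} = {A,T} (union, +1)
DLY@2: {A,T} ∩ {A} = {A} (intersection, +0)
VZ@2: {T} ∪ {C} = {C,T} (union, +1)
DLVYZ@2: {A} ∪ {C,T} = {A,C,T} (union, +1)
RT@2: {T} ∪ {G} = {G,T} (union, +1)
DLRTVYZ@2: {A,C,T} ∩ {G,T} = {T} (intersection, +0)
DY@3: {A} ∪ {G} = {A,G} (union, +1)
DLY@3: {A,G} ∩ {G} = {G} (intersection, +0)
VZ@3: {C} ∪ {T} = {C,T} (union, +1)
DLVYZ@3: {G} ∪ {C,T} = {C,G,T} (union, +1)
RT@3: {A} ∪ {G} = {A,G} (union, +1)
DLRTVYZ@3: {C,G,T} ∩ {A,G} = {G} (intersection, +0)
DY@4: {G} ∪ {C} = {C,G} (union, +1)
DLY@4: {C,G} ∩ {G} = {G} (intersection, +0)
VZ@4: {A} ∪ {G} = {A,G} (union, +1)
DLVYZ@4: {G} ∩ {A,G} = {G} (intersection, +0)
RT@4: {T} ∪ {A} = {A,T} (union, +1)
DLRTVYZ@4: {G} ∪ {A,T} = {A,G,T} (union, +1)
per-site changes: [3, 3, 4, 4, 4]; total = 18

A,T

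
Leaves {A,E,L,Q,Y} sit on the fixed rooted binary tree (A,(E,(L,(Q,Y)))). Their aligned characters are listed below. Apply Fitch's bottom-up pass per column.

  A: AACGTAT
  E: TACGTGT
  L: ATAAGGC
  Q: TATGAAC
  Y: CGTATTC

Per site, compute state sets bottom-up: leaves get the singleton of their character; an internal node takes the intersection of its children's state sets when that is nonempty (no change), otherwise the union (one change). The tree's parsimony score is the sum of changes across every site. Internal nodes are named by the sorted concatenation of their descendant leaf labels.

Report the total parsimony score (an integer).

QY@0: {T} ∪ {C} = {C,T} (union, +1)
LQY@0: {A} ∪ {C,T} = {A,C,T} (union, +1)
ELQY@0: {T} ∩ {A,C,T} = {T} (intersection, +0)
AELQY@0: {A} ∪ {T} = {A,T} (union, +1)
QY@1: {A} ∪ {G} = {A,G} (union, +1)
LQY@1: {T} ∪ {A,G} = {A,G,T} (union, +1)
ELQY@1: {A} ∩ {A,G,T} = {A} (intersection, +0)
AELQY@1: {A} ∩ {A} = {A} (intersection, +0)
QY@2: {T} ∩ {T} = {T} (intersection, +0)
LQY@2: {A} ∪ {T} = {A,T} (union, +1)
ELQY@2: {C} ∪ {A,T} = {A,C,T} (union, +1)
AELQY@2: {C} ∩ {A,C,T} = {C} (intersection, +0)
QY@3: {G} ∪ {A} = {A,G} (union, +1)
LQY@3: {A} ∩ {A,G} = {A} (intersection, +0)
ELQY@3: {G} ∪ {A} = {A,G} (union, +1)
AELQY@3: {G} ∩ {A,G} = {G} (intersection, +0)
QY@4: {A} ∪ {T} = {A,T} (union, +1)
LQY@4: {G} ∪ {A,T} = {A,G,T} (union, +1)
ELQY@4: {T} ∩ {A,G,T} = {T} (intersection, +0)
AELQY@4: {T} ∩ {T} = {T} (intersection, +0)
QY@5: {A} ∪ {T} = {A,T} (union, +1)
LQY@5: {G} ∪ {A,T} = {A,G,T} (union, +1)
ELQY@5: {G} ∩ {A,G,T} = {G} (intersection, +0)
AELQY@5: {A} ∪ {G} = {A,G} (union, +1)
QY@6: {C} ∩ {C} = {C} (intersection, +0)
LQY@6: {C} ∩ {C} = {C} (intersection, +0)
ELQY@6: {T} ∪ {C} = {C,T} (union, +1)
AELQY@6: {T} ∩ {C,T} = {T} (intersection, +0)
per-site changes: [3, 2, 2, 2, 2, 3, 1]; total = 15

15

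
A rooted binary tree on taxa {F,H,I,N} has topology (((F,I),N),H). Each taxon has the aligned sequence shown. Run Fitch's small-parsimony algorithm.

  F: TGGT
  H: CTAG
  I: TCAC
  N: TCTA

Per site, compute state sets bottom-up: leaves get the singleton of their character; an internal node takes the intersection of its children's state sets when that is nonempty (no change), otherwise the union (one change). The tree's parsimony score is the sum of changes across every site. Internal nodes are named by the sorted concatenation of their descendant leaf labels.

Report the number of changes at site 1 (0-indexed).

2

[col 0] FI: children F:{T}, I:{T} ∩→ {T}; cost 0
[col 0] FIN: children FI:{T}, N:{T} ∩→ {T}; cost 0
[col 0] FHIN: children FIN:{T}, H:{C} ∪→ {C,T}; cost 1
[col 1] FI: children F:{G}, I:{C} ∪→ {C,G}; cost 1
[col 1] FIN: children FI:{C,G}, N:{C} ∩→ {C}; cost 0
[col 1] FHIN: children FIN:{C}, H:{T} ∪→ {C,T}; cost 1
[col 2] FI: children F:{G}, I:{A} ∪→ {A,G}; cost 1
[col 2] FIN: children FI:{A,G}, N:{T} ∪→ {A,G,T}; cost 1
[col 2] FHIN: children FIN:{A,G,T}, H:{A} ∩→ {A}; cost 0
[col 3] FI: children F:{T}, I:{C} ∪→ {C,T}; cost 1
[col 3] FIN: children FI:{C,T}, N:{A} ∪→ {A,C,T}; cost 1
[col 3] FHIN: children FIN:{A,C,T}, H:{G} ∪→ {A,C,G,T}; cost 1
per-site changes: [1, 2, 2, 3]; total = 8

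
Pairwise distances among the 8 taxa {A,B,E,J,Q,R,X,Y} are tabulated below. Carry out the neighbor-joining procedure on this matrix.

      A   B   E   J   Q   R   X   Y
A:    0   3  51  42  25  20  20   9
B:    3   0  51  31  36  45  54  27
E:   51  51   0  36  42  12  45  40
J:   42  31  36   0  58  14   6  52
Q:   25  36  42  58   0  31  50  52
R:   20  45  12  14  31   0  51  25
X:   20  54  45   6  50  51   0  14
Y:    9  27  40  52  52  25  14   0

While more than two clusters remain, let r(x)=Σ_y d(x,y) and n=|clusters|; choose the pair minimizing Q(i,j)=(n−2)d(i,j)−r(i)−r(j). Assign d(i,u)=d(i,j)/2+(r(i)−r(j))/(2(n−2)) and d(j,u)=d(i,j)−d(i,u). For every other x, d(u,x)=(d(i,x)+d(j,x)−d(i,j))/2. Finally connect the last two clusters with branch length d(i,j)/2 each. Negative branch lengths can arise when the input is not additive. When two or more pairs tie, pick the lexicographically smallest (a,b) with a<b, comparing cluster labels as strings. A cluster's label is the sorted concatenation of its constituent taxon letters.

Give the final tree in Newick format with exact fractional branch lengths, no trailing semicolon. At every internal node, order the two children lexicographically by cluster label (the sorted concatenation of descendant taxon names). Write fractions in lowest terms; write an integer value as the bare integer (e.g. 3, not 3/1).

iteration 1: select J,X (d=6, Q=-443); attach at lengths (35/12, 37/12); label the merged cluster JX
  updated: d(A,JX)=28, d(B,JX)=79/2, d(E,JX)=75/2, d(JX,Q)=51, d(JX,R)=59/2, d(JX,Y)=30
iteration 2: select E,R (d=12, Q=-336); attach at lengths (131/10, -11/10); label the merged cluster ER
  updated: d(A,ER)=59/2, d(B,ER)=42, d(ER,JX)=55/2, d(ER,Q)=61/2, d(ER,Y)=53/2
iteration 3: select A,B (d=3, Q=-230); attach at lengths (-41/8, 65/8); label the merged cluster AB
  updated: d(AB,ER)=137/4, d(AB,JX)=129/4, d(AB,Q)=29, d(AB,Y)=33/2
iteration 4: select ER,Q (d=61/2, Q=-759/4); attach at lengths (191/24, 541/24); label the merged cluster EQR
  updated: d(AB,EQR)=131/8, d(EQR,JX)=24, d(EQR,Y)=24
iteration 5: select AB,Y (d=33/2, Q=-821/8); attach at lengths (221/32, 307/32); label the merged cluster ABY
  updated: d(ABY,EQR)=191/16, d(ABY,JX)=183/8
iteration 6: select ABY,EQR (d=191/16, Q=-941/16); attach at lengths (173/32, 209/32); label the merged cluster ABEQRY
  updated: d(ABEQRY,JX)=559/32
iteration 7: select ABEQRY,JX (d=559/32); attach at lengths (559/64, 559/64); label the merged cluster ABEJQRXY
final tree: ((((A:-41/8,B:65/8):221/32,Y:307/32):173/32,((E:131/10,R:-11/10):191/24,Q:541/24):209/32):559/64,(J:35/12,X:37/12):559/64)
total length: 3117/32

((((A:-41/8,B:65/8):221/32,Y:307/32):173/32,((E:131/10,R:-11/10):191/24,Q:541/24):209/32):559/64,(J:35/12,X:37/12):559/64)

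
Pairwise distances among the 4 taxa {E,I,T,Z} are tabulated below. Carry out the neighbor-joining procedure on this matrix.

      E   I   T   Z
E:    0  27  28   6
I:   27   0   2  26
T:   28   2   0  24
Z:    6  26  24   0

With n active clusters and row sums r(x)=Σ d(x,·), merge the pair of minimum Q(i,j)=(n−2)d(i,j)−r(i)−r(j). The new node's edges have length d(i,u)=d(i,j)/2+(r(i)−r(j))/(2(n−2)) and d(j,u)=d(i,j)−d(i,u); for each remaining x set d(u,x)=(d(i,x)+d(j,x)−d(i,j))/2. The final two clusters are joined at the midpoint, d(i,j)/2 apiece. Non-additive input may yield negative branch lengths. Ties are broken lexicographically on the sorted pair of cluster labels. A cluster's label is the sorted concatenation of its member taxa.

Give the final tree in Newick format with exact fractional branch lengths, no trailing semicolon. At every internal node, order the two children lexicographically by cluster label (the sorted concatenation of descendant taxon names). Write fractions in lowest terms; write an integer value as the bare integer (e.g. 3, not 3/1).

iteration 1: select E,Z (d=6, Q=-105); attach at lengths (17/4, 7/4); label the merged cluster EZ
  updated: d(EZ,I)=47/2, d(EZ,T)=23
iteration 2: select EZ,I (d=47/2, Q=-97/2); attach at lengths (89/4, 5/4); label the merged cluster EIZ
  updated: d(EIZ,T)=3/4
iteration 3: select EIZ,T (d=3/4); attach at lengths (3/8, 3/8); label the merged cluster EITZ
final tree: (((E:17/4,Z:7/4):89/4,I:5/4):3/8,T:3/8)
total length: 121/4

(((E:17/4,Z:7/4):89/4,I:5/4):3/8,T:3/8)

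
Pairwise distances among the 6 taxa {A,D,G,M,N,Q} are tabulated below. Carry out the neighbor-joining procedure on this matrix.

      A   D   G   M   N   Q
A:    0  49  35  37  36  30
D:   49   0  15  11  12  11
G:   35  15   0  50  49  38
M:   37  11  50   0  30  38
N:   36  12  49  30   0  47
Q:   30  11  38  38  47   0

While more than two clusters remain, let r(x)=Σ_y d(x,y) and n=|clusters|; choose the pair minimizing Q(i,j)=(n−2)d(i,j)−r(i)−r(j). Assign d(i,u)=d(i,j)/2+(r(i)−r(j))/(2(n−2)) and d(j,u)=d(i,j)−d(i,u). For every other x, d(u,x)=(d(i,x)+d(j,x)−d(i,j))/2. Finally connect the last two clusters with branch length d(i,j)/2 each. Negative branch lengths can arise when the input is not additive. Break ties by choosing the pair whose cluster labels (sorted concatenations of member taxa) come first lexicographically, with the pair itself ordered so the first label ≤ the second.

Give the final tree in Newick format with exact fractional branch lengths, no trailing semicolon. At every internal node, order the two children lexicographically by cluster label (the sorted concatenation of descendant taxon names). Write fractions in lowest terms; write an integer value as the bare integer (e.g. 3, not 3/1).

1. join A+G (d=35, Q=-234) ⇒ AG; edges |A|=35/2, |G|=35/2
  updated: d(AG,D)=29/2, d(AG,M)=26, d(AG,N)=25, d(AG,Q)=33/2
2. join AG+Q (d=33/2, Q=-145) ⇒ AGQ; edges |AG|=19/6, |Q|=40/3
  updated: d(AGQ,D)=9/2, d(AGQ,M)=95/4, d(AGQ,N)=111/4
3. join AGQ+D (d=9/2, Q=-149/2) ⇒ ADGQ; edges |AGQ|=75/8, |D|=-39/8
  updated: d(ADGQ,M)=121/8, d(ADGQ,N)=141/8
4. join ADGQ+M (d=121/8, Q=-251/4) ⇒ ADGMQ; edges |ADGQ|=11/8, |M|=55/4
  updated: d(ADGMQ,N)=65/4
5. join ADGMQ+N (d=65/4) ⇒ ADGMNQ; edges |ADGMQ|=65/8, |N|=65/8
final tree: (((((A:35/2,G:35/2):19/6,Q:40/3):75/8,D:-39/8):11/8,M:55/4):65/8,N:65/8)
total length: 699/8

(((((A:35/2,G:35/2):19/6,Q:40/3):75/8,D:-39/8):11/8,M:55/4):65/8,N:65/8)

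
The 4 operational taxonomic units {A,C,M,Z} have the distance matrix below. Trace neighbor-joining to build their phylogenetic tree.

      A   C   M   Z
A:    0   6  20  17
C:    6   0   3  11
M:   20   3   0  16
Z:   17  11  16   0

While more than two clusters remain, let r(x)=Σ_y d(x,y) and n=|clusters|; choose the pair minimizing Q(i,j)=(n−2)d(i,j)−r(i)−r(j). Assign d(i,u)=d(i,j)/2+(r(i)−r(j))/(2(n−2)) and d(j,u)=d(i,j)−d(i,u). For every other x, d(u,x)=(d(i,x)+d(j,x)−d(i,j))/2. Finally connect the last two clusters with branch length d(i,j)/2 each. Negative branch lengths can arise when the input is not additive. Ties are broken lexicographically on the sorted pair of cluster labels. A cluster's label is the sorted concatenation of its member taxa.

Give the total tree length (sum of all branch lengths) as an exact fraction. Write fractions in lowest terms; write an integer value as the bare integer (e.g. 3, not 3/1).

93/4

step 1: merge (A,Z) at d=17, Q=-53; branch lengths A→33/4, Z→35/4; new cluster AZ
  updated: d(AZ,C)=0, d(AZ,M)=19/2
step 2: merge (AZ,C) at d=0, Q=-25/2; branch lengths AZ→13/4, C→-13/4; new cluster ACZ
  updated: d(ACZ,M)=25/4
step 3: merge (ACZ,M) at d=25/4; branch lengths ACZ→25/8, M→25/8; new cluster ACMZ
final tree: (((A:33/4,Z:35/4):13/4,C:-13/4):25/8,M:25/8)
total length: 93/4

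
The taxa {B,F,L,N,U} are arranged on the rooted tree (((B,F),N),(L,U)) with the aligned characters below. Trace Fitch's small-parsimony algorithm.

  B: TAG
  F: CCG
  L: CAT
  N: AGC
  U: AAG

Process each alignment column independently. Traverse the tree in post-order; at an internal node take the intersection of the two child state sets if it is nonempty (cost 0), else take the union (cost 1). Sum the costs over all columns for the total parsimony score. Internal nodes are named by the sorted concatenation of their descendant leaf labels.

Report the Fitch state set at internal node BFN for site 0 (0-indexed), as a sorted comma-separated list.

A,C,T

[col 0] BF: children B:{T}, F:{C} ∪→ {C,T}; cost 1
[col 0] BFN: children BF:{C,T}, N:{A} ∪→ {A,C,T}; cost 1
[col 0] LU: children L:{C}, U:{A} ∪→ {A,C}; cost 1
[col 0] BFLNU: children BFN:{A,C,T}, LU:{A,C} ∩→ {A,C}; cost 0
[col 1] BF: children B:{A}, F:{C} ∪→ {A,C}; cost 1
[col 1] BFN: children BF:{A,C}, N:{G} ∪→ {A,C,G}; cost 1
[col 1] LU: children L:{A}, U:{A} ∩→ {A}; cost 0
[col 1] BFLNU: children BFN:{A,C,G}, LU:{A} ∩→ {A}; cost 0
[col 2] BF: children B:{G}, F:{G} ∩→ {G}; cost 0
[col 2] BFN: children BF:{G}, N:{C} ∪→ {C,G}; cost 1
[col 2] LU: children L:{T}, U:{G} ∪→ {G,T}; cost 1
[col 2] BFLNU: children BFN:{C,G}, LU:{G,T} ∩→ {G}; cost 0
per-site changes: [3, 2, 2]; total = 7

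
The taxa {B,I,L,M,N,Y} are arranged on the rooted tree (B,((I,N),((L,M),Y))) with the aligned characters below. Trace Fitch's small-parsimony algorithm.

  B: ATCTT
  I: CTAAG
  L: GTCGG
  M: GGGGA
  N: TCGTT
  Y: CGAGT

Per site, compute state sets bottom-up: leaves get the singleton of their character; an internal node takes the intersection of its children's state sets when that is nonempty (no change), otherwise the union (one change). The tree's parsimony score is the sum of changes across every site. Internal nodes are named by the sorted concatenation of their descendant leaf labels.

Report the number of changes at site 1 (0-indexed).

[col 0] IN: children I:{C}, N:{T} ∪→ {C,T}; cost 1
[col 0] LM: children L:{G}, M:{G} ∩→ {G}; cost 0
[col 0] LMY: children LM:{G}, Y:{C} ∪→ {C,G}; cost 1
[col 0] ILMNY: children IN:{C,T}, LMY:{C,G} ∩→ {C}; cost 0
[col 0] BILMNY: children B:{A}, ILMNY:{C} ∪→ {A,C}; cost 1
[col 1] IN: children I:{T}, N:{C} ∪→ {C,T}; cost 1
[col 1] LM: children L:{T}, M:{G} ∪→ {G,T}; cost 1
[col 1] LMY: children LM:{G,T}, Y:{G} ∩→ {G}; cost 0
[col 1] ILMNY: children IN:{C,T}, LMY:{G} ∪→ {C,G,T}; cost 1
[col 1] BILMNY: children B:{T}, ILMNY:{C,G,T} ∩→ {T}; cost 0
[col 2] IN: children I:{A}, N:{G} ∪→ {A,G}; cost 1
[col 2] LM: children L:{C}, M:{G} ∪→ {C,G}; cost 1
[col 2] LMY: children LM:{C,G}, Y:{A} ∪→ {A,C,G}; cost 1
[col 2] ILMNY: children IN:{A,G}, LMY:{A,C,G} ∩→ {A,G}; cost 0
[col 2] BILMNY: children B:{C}, ILMNY:{A,G} ∪→ {A,C,G}; cost 1
[col 3] IN: children I:{A}, N:{T} ∪→ {A,T}; cost 1
[col 3] LM: children L:{G}, M:{G} ∩→ {G}; cost 0
[col 3] LMY: children LM:{G}, Y:{G} ∩→ {G}; cost 0
[col 3] ILMNY: children IN:{A,T}, LMY:{G} ∪→ {A,G,T}; cost 1
[col 3] BILMNY: children B:{T}, ILMNY:{A,G,T} ∩→ {T}; cost 0
[col 4] IN: children I:{G}, N:{T} ∪→ {G,T}; cost 1
[col 4] LM: children L:{G}, M:{A} ∪→ {A,G}; cost 1
[col 4] LMY: children LM:{A,G}, Y:{T} ∪→ {A,G,T}; cost 1
[col 4] ILMNY: children IN:{G,T}, LMY:{A,G,T} ∩→ {G,T}; cost 0
[col 4] BILMNY: children B:{T}, ILMNY:{G,T} ∩→ {T}; cost 0
per-site changes: [3, 3, 4, 2, 3]; total = 15

3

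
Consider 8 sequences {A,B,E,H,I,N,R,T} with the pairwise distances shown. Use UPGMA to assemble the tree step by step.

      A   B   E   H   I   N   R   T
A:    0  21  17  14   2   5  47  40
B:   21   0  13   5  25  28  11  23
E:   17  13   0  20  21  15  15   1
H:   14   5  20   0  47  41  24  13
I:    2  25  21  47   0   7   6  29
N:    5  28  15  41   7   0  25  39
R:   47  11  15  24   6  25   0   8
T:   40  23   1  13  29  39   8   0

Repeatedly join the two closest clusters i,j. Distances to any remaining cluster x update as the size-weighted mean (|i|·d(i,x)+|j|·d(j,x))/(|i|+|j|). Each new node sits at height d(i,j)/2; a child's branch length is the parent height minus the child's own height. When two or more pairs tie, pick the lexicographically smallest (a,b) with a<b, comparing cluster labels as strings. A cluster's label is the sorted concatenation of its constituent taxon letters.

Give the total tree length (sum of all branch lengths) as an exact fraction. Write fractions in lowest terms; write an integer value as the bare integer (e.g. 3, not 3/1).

589/12

step 1: merge (E,T) at d=1; branch lengths E→1/2, T→1/2; new cluster ET
  updated: d(A,ET)=57/2, d(B,ET)=18, d(ET,H)=33/2, d(ET,I)=25, d(ET,N)=27, d(ET,R)=23/2
step 2: merge (A,I) at d=2; branch lengths A→1, I→1; new cluster AI
  updated: d(AI,B)=23, d(AI,ET)=107/4, d(AI,H)=61/2, d(AI,N)=6, d(AI,R)=53/2
step 3: merge (B,H) at d=5; branch lengths B→5/2, H→5/2; new cluster BH
  updated: d(AI,BH)=107/4, d(BH,ET)=69/4, d(BH,N)=69/2, d(BH,R)=35/2
step 4: merge (AI,N) at d=6; branch lengths AI→2, N→3; new cluster AIN
  updated: d(AIN,BH)=88/3, d(AIN,ET)=161/6, d(AIN,R)=26
step 5: merge (ET,R) at d=23/2; branch lengths ET→21/4, R→23/4; new cluster ERT
  updated: d(AIN,ERT)=239/9, d(BH,ERT)=52/3
step 6: merge (BH,ERT) at d=52/3; branch lengths BH→37/6, ERT→35/12; new cluster BEHRT
  updated: d(AIN,BEHRT)=83/3
step 7: merge (AIN,BEHRT) at d=83/3; branch lengths AIN→65/6, BEHRT→31/6; new cluster ABEHINRT
final tree: (((A:1,I:1):2,N:3):65/6,((B:5/2,H:5/2):37/6,((E:1/2,T:1/2):21/4,R:23/4):35/12):31/6)
total length: 589/12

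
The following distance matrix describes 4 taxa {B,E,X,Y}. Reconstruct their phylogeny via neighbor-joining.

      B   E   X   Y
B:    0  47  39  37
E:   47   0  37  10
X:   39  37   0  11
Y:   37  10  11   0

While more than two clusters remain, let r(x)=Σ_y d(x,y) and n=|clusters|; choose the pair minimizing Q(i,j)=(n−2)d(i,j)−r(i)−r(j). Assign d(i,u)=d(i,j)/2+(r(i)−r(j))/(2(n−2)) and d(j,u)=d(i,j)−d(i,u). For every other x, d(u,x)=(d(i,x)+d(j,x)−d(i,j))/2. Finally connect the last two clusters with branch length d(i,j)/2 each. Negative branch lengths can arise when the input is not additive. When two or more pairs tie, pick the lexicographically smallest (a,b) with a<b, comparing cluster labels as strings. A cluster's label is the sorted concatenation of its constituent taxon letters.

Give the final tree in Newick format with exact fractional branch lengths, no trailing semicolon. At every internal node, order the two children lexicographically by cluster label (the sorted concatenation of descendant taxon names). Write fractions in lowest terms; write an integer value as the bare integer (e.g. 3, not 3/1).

(((B:57/2,X:21/2):17/2,E:14):-2,Y:-2)

iteration 1: select B,X (d=39, Q=-132); attach at lengths (57/2, 21/2); label the merged cluster BX
  updated: d(BX,E)=45/2, d(BX,Y)=9/2
iteration 2: select BX,E (d=45/2, Q=-37); attach at lengths (17/2, 14); label the merged cluster BEX
  updated: d(BEX,Y)=-4
iteration 3: select BEX,Y (d=-4); attach at lengths (-2, -2); label the merged cluster BEXY
final tree: (((B:57/2,X:21/2):17/2,E:14):-2,Y:-2)
total length: 115/2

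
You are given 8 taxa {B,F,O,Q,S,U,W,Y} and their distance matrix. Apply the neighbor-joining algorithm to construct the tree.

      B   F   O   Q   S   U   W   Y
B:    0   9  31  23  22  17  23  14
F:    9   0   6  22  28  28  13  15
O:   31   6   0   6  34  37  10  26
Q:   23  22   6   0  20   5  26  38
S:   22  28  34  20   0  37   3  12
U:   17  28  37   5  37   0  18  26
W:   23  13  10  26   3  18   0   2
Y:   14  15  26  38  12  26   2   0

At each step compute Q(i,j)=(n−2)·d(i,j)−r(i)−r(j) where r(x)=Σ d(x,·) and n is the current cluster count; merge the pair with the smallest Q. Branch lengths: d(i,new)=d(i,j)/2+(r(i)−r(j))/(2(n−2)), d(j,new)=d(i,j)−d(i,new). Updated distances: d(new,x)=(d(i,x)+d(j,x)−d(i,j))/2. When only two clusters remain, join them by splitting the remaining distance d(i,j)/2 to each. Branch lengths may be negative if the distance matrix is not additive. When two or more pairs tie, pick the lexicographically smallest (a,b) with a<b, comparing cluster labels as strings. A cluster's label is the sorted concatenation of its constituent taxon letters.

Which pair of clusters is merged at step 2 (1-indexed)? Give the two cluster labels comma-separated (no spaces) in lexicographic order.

step 1: merge (Q,U) at d=5, Q=-278; branch lengths Q→1/6, U→29/6; new cluster QU
  updated: d(B,QU)=35/2, d(F,QU)=45/2, d(O,QU)=19, d(QU,S)=26, d(QU,W)=39/2, d(QU,Y)=59/2
step 2: merge (F,O) at d=6, Q=-379/2; branch lengths F→-1/4, O→25/4; new cluster FO
  updated: d(B,FO)=17, d(FO,QU)=71/4, d(FO,S)=28, d(FO,W)=17/2, d(FO,Y)=35/2
step 3: merge (S,W) at d=3, Q=-135; branch lengths S→47/8, W→-23/8; new cluster SW
  updated: d(B,SW)=21, d(FO,SW)=67/4, d(QU,SW)=85/4, d(SW,Y)=11/2
step 4: merge (SW,Y) at d=11/2, Q=-229/2; branch lengths SW→29/12, Y→37/12; new cluster SWY
  updated: d(B,SWY)=59/4, d(FO,SWY)=115/8, d(QU,SWY)=181/8
step 5: merge (B,QU) at d=35/2, Q=-577/8; branch lengths B→211/32, QU→349/32; new cluster BQU
  updated: d(BQU,FO)=69/8, d(BQU,SWY)=159/16
step 6: merge (BQU,FO) at d=69/8, Q=-527/16; branch lengths BQU→67/32, FO→209/32; new cluster BFOQU
  updated: d(BFOQU,SWY)=251/32
step 7: merge (BFOQU,SWY) at d=251/32; branch lengths BFOQU→251/64, SWY→251/64; new cluster BFOQSUWY
final tree: (((B:211/32,(Q:1/6,U:29/6):349/32):67/32,(F:-1/4,O:25/4):209/32):251/64,((S:47/8,W:-23/8):29/12,Y:37/12):251/64)
total length: 1711/32

F,O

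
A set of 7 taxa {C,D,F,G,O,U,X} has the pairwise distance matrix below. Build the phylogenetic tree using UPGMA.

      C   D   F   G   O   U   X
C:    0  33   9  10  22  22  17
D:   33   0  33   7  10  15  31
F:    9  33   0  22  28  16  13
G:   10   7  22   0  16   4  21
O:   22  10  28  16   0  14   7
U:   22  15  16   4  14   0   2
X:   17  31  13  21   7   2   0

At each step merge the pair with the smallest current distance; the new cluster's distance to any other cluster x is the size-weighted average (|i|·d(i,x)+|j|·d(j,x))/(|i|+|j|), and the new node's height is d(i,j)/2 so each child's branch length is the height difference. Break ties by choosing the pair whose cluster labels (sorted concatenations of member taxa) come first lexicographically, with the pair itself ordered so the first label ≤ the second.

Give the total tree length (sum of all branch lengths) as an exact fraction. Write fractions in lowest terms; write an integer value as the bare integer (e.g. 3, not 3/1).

iteration 1: select U,X (d=2); attach at lengths (1, 1); label the merged cluster UX
  updated: d(C,UX)=39/2, d(D,UX)=23, d(F,UX)=29/2, d(G,UX)=25/2, d(O,UX)=21/2
iteration 2: select D,G (d=7); attach at lengths (7/2, 7/2); label the merged cluster DG
  updated: d(C,DG)=43/2, d(DG,F)=55/2, d(DG,O)=13, d(DG,UX)=71/4
iteration 3: select C,F (d=9); attach at lengths (9/2, 9/2); label the merged cluster CF
  updated: d(CF,DG)=49/2, d(CF,O)=25, d(CF,UX)=17
iteration 4: select O,UX (d=21/2); attach at lengths (21/4, 17/4); label the merged cluster OUX
  updated: d(CF,OUX)=59/3, d(DG,OUX)=97/6
iteration 5: select DG,OUX (d=97/6); attach at lengths (55/12, 17/6); label the merged cluster DGOUX
  updated: d(CF,DGOUX)=108/5
iteration 6: select CF,DGOUX (d=108/5); attach at lengths (63/10, 163/60); label the merged cluster CDFGOUX
final tree: ((C:9/2,F:9/2):63/10,((D:7/2,G:7/2):55/12,(O:21/4,(U:1,X:1):17/4):17/6):163/60)
total length: 659/15

659/15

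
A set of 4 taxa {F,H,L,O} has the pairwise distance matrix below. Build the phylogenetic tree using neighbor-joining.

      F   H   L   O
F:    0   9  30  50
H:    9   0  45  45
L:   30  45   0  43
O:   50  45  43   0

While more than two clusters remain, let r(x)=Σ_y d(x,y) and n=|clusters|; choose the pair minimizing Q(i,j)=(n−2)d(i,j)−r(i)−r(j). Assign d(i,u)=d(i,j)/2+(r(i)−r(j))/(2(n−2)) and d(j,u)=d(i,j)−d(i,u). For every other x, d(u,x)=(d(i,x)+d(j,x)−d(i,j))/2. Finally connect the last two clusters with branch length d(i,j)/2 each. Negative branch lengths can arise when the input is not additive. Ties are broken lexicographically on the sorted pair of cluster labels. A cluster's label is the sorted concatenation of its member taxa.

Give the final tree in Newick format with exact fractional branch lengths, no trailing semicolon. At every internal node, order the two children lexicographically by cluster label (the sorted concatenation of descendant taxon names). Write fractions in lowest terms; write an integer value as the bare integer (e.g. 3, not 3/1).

(((F:2,H:7):33/2,L:33/2):53/4,O:53/4)

step 1: merge (F,H) at d=9, Q=-170; branch lengths F→2, H→7; new cluster FH
  updated: d(FH,L)=33, d(FH,O)=43
step 2: merge (FH,L) at d=33, Q=-119; branch lengths FH→33/2, L→33/2; new cluster FHL
  updated: d(FHL,O)=53/2
step 3: merge (FHL,O) at d=53/2; branch lengths FHL→53/4, O→53/4; new cluster FHLO
final tree: (((F:2,H:7):33/2,L:33/2):53/4,O:53/4)
total length: 137/2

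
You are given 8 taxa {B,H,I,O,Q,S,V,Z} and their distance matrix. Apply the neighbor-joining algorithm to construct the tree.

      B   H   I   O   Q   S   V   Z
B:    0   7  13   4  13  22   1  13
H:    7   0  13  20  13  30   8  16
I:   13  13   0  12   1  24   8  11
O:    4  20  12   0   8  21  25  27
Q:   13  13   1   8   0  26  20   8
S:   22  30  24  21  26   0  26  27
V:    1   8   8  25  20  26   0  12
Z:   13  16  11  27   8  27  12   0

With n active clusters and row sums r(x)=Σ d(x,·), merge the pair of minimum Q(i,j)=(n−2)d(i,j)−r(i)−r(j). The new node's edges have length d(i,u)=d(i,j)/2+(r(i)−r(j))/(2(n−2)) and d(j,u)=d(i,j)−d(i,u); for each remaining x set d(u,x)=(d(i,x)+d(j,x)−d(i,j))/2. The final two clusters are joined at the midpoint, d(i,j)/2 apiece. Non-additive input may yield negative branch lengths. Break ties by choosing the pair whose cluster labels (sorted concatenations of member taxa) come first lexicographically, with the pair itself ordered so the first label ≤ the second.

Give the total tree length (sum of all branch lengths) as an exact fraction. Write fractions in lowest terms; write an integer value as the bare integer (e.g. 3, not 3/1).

785/16

iteration 1: select B,V (d=1, Q=-167); attach at lengths (-7/4, 11/4); label the merged cluster BV
  updated: d(BV,H)=7, d(BV,I)=10, d(BV,O)=14, d(BV,Q)=16, d(BV,S)=47/2, d(BV,Z)=12
iteration 2: select O,S (d=21, Q=-297/2); attach at lengths (111/20, 309/20); label the merged cluster OS
  updated: d(BV,OS)=33/4, d(H,OS)=29/2, d(I,OS)=15/2, d(OS,Q)=13/2, d(OS,Z)=33/2
iteration 3: select BV,H (d=7, Q=-355/4); attach at lengths (71/32, 153/32); label the merged cluster BHV
  updated: d(BHV,I)=8, d(BHV,OS)=63/8, d(BHV,Q)=11, d(BHV,Z)=21/2
iteration 4: select BHV,OS (d=63/8, Q=-417/8); attach at lengths (181/48, 197/48); label the merged cluster BHOSV
  updated: d(BHOSV,I)=61/16, d(BHOSV,Q)=77/16, d(BHOSV,Z)=153/16
iteration 5: select BHOSV,Z (d=153/16, Q=-221/8); attach at lengths (35/16, 59/8); label the merged cluster BHOSVZ
  updated: d(BHOSVZ,I)=21/8, d(BHOSVZ,Q)=13/8
iteration 6: select BHOSVZ,I (d=21/8, Q=-21/4); attach at lengths (13/8, 1); label the merged cluster BHIOSVZ
  updated: d(BHIOSVZ,Q)=0
iteration 7: select BHIOSVZ,Q (d=0); attach at lengths (0, 0); label the merged cluster BHIOQSVZ
final tree: ((((((B:-7/4,V:11/4):71/32,H:153/32):181/48,(O:111/20,S:309/20):197/48):35/16,Z:59/8):13/8,I:1):0,Q:0)
total length: 785/16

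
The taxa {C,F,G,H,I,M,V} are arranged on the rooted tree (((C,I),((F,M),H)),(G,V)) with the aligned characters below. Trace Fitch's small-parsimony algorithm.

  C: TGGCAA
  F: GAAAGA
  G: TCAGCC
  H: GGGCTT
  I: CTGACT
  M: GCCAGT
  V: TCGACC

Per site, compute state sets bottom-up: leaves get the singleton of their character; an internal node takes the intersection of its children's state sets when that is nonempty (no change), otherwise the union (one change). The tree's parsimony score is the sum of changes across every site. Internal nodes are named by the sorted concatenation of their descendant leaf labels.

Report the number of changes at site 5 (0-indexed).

3

site 0, node CI: C={T} ∪ I={C} → {C,T} (+1)
site 0, node FM: F={G} ∩ M={G} → {G} (+0)
site 0, node FHM: FM={G} ∩ H={G} → {G} (+0)
site 0, node CFHIM: CI={C,T} ∪ FHM={G} → {C,G,T} (+1)
site 0, node GV: G={T} ∩ V={T} → {T} (+0)
site 0, node CFGHIMV: CFHIM={C,G,T} ∩ GV={T} → {T} (+0)
site 1, node CI: C={G} ∪ I={T} → {G,T} (+1)
site 1, node FM: F={A} ∪ M={C} → {A,C} (+1)
site 1, node FHM: FM={A,C} ∪ H={G} → {A,C,G} (+1)
site 1, node CFHIM: CI={G,T} ∩ FHM={A,C,G} → {G} (+0)
site 1, node GV: G={C} ∩ V={C} → {C} (+0)
site 1, node CFGHIMV: CFHIM={G} ∪ GV={C} → {C,G} (+1)
site 2, node CI: C={G} ∩ I={G} → {G} (+0)
site 2, node FM: F={A} ∪ M={C} → {A,C} (+1)
site 2, node FHM: FM={A,C} ∪ H={G} → {A,C,G} (+1)
site 2, node CFHIM: CI={G} ∩ FHM={A,C,G} → {G} (+0)
site 2, node GV: G={A} ∪ V={G} → {A,G} (+1)
site 2, node CFGHIMV: CFHIM={G} ∩ GV={A,G} → {G} (+0)
site 3, node CI: C={C} ∪ I={A} → {A,C} (+1)
site 3, node FM: F={A} ∩ M={A} → {A} (+0)
site 3, node FHM: FM={A} ∪ H={C} → {A,C} (+1)
site 3, node CFHIM: CI={A,C} ∩ FHM={A,C} → {A,C} (+0)
site 3, node GV: G={G} ∪ V={A} → {A,G} (+1)
site 3, node CFGHIMV: CFHIM={A,C} ∩ GV={A,G} → {A} (+0)
site 4, node CI: C={A} ∪ I={C} → {A,C} (+1)
site 4, node FM: F={G} ∩ M={G} → {G} (+0)
site 4, node FHM: FM={G} ∪ H={T} → {G,T} (+1)
site 4, node CFHIM: CI={A,C} ∪ FHM={G,T} → {A,C,G,T} (+1)
site 4, node GV: G={C} ∩ V={C} → {C} (+0)
site 4, node CFGHIMV: CFHIM={A,C,G,T} ∩ GV={C} → {C} (+0)
site 5, node CI: C={A} ∪ I={T} → {A,T} (+1)
site 5, node FM: F={A} ∪ M={T} → {A,T} (+1)
site 5, node FHM: FM={A,T} ∩ H={T} → {T} (+0)
site 5, node CFHIM: CI={A,T} ∩ FHM={T} → {T} (+0)
site 5, node GV: G={C} ∩ V={C} → {C} (+0)
site 5, node CFGHIMV: CFHIM={T} ∪ GV={C} → {C,T} (+1)
per-site changes: [2, 4, 3, 3, 3, 3]; total = 18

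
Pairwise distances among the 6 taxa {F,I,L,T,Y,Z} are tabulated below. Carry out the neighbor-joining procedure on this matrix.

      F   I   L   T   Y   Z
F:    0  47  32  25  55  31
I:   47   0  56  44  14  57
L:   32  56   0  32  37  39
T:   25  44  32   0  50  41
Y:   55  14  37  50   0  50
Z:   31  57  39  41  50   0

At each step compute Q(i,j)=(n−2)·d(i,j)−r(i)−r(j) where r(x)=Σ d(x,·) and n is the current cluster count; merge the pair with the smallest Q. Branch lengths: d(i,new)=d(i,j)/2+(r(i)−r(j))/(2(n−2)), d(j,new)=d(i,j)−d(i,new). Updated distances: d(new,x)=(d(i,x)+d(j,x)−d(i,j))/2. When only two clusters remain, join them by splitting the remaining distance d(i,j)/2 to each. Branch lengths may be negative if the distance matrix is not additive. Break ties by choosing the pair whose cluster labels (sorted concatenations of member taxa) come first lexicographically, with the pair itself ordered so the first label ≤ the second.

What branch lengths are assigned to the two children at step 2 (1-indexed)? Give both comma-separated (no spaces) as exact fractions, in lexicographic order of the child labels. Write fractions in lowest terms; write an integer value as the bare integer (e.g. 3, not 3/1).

1. join I+Y (d=14, Q=-368) ⇒ IY; edges |I|=17/2, |Y|=11/2
  updated: d(F,IY)=44, d(IY,L)=79/2, d(IY,T)=40, d(IY,Z)=93/2
2. join F+Z (d=31, Q=-393/2) ⇒ FZ; edges |F|=45/4, |Z|=79/4
  updated: d(FZ,IY)=119/4, d(FZ,L)=20, d(FZ,T)=35/2
3. join FZ+T (d=35/2, Q=-487/4) ⇒ FTZ; edges |FZ|=51/16, |T|=229/16
  updated: d(FTZ,IY)=209/8, d(FTZ,L)=69/4
4. join FTZ+IY (d=209/8, Q=-663/8) ⇒ FITYZ; edges |FTZ|=31/16, |IY|=387/16
  updated: d(FITYZ,L)=245/16
5. join FITYZ+L (d=245/16) ⇒ FILTYZ; edges |FITYZ|=245/32, |L|=245/32
final tree: ((((F:45/4,Z:79/4):51/16,T:229/16):31/16,(I:17/2,Y:11/2):387/16):245/32,L:245/32)
total length: 1663/16

45/4,79/4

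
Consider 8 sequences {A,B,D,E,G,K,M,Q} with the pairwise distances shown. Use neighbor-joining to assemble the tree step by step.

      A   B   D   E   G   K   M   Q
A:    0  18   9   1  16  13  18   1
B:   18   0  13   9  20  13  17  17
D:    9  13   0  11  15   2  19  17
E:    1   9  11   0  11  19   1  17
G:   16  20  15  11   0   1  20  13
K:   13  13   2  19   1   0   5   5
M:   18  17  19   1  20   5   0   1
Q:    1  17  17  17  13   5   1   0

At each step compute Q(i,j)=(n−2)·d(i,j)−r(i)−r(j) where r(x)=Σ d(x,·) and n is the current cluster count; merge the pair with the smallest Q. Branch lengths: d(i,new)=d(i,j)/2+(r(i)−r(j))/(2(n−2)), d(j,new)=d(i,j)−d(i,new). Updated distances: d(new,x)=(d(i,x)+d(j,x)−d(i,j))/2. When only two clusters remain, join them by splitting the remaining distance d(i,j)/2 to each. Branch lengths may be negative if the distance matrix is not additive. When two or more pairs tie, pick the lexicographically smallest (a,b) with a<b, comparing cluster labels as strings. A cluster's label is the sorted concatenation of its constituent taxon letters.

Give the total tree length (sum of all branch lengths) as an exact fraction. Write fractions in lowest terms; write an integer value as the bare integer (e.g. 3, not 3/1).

513/16

1. join G+K (d=1, Q=-148) ⇒ GK; edges |G|=11/3, |K|=-8/3
  updated: d(A,GK)=14, d(B,GK)=16, d(D,GK)=8, d(E,GK)=29/2, d(GK,M)=12, d(GK,Q)=17/2
2. join M+Q (d=1, Q=-249/2) ⇒ MQ; edges |M|=23/20, |Q|=-3/20
  updated: d(A,MQ)=9, d(B,MQ)=33/2, d(D,MQ)=35/2, d(E,MQ)=17/2, d(GK,MQ)=39/4
3. join A+E (d=1, Q=-91) ⇒ AE; edges |A|=11/8, |E|=-3/8
  updated: d(AE,B)=13, d(AE,D)=19/2, d(AE,GK)=55/4, d(AE,MQ)=33/4
4. join AE+MQ (d=33/4, Q=-287/4) ⇒ AEMQ; edges |AE|=23/8, |MQ|=43/8
  updated: d(AEMQ,B)=85/8, d(AEMQ,D)=75/8, d(AEMQ,GK)=61/8
5. join AEMQ+B (d=85/8, Q=-46) ⇒ ABEMQ; edges |AEMQ|=37/16, |B|=133/16
  updated: d(ABEMQ,D)=47/8, d(ABEMQ,GK)=13/2
6. join ABEMQ+D (d=47/8, Q=-163/8) ⇒ ABDEMQ; edges |ABEMQ|=35/16, |D|=59/16
  updated: d(ABDEMQ,GK)=69/16
7. join ABDEMQ+GK (d=69/16) ⇒ ABDEGKMQ; edges |ABDEMQ|=69/32, |GK|=69/32
final tree: (((((A:11/8,E:-3/8):23/8,(M:23/20,Q:-3/20):43/8):37/16,B:133/16):35/16,D:59/16):69/32,(G:11/3,K:-8/3):69/32)
total length: 513/16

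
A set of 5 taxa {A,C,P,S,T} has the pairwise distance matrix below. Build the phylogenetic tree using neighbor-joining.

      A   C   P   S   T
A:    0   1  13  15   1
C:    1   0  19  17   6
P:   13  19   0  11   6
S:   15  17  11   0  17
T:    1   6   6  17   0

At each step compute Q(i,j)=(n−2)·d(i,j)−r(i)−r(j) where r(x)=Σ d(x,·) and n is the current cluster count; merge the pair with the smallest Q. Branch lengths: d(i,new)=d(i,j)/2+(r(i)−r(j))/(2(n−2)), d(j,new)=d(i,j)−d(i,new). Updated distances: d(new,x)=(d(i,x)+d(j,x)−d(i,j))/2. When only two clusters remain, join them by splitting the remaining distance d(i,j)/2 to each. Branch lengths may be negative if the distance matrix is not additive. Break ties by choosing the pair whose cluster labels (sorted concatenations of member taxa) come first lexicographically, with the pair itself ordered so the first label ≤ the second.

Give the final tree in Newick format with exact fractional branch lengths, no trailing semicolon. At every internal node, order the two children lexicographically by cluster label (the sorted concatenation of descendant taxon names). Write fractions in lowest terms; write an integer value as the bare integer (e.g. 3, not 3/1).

iteration 1: select P,S (d=11, Q=-76); attach at lengths (11/3, 22/3); label the merged cluster PS
  updated: d(A,PS)=17/2, d(C,PS)=25/2, d(PS,T)=6
iteration 2: select A,C (d=1, Q=-28); attach at lengths (-7/4, 11/4); label the merged cluster AC
  updated: d(AC,PS)=10, d(AC,T)=3
iteration 3: select AC,PS (d=10, Q=-19); attach at lengths (7/2, 13/2); label the merged cluster ACPS
  updated: d(ACPS,T)=-1/2
iteration 4: select ACPS,T (d=-1/2); attach at lengths (-1/4, -1/4); label the merged cluster ACPST
final tree: (((A:-7/4,C:11/4):7/2,(P:11/3,S:22/3):13/2):-1/4,T:-1/4)
total length: 43/2

(((A:-7/4,C:11/4):7/2,(P:11/3,S:22/3):13/2):-1/4,T:-1/4)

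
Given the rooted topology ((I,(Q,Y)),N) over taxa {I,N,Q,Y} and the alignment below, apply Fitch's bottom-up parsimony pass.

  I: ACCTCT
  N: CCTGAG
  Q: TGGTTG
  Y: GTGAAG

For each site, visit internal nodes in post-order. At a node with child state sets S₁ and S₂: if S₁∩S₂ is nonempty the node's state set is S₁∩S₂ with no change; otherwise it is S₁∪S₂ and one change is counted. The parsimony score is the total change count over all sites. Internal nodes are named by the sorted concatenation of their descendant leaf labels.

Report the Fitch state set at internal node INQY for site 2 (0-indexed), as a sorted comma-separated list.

C,G,T

site 0, node QY: Q={T} ∪ Y={G} → {G,T} (+1)
site 0, node IQY: I={A} ∪ QY={G,T} → {A,G,T} (+1)
site 0, node INQY: IQY={A,G,T} ∪ N={C} → {A,C,G,T} (+1)
site 1, node QY: Q={G} ∪ Y={T} → {G,T} (+1)
site 1, node IQY: I={C} ∪ QY={G,T} → {C,G,T} (+1)
site 1, node INQY: IQY={C,G,T} ∩ N={C} → {C} (+0)
site 2, node QY: Q={G} ∩ Y={G} → {G} (+0)
site 2, node IQY: I={C} ∪ QY={G} → {C,G} (+1)
site 2, node INQY: IQY={C,G} ∪ N={T} → {C,G,T} (+1)
site 3, node QY: Q={T} ∪ Y={A} → {A,T} (+1)
site 3, node IQY: I={T} ∩ QY={A,T} → {T} (+0)
site 3, node INQY: IQY={T} ∪ N={G} → {G,T} (+1)
site 4, node QY: Q={T} ∪ Y={A} → {A,T} (+1)
site 4, node IQY: I={C} ∪ QY={A,T} → {A,C,T} (+1)
site 4, node INQY: IQY={A,C,T} ∩ N={A} → {A} (+0)
site 5, node QY: Q={G} ∩ Y={G} → {G} (+0)
site 5, node IQY: I={T} ∪ QY={G} → {G,T} (+1)
site 5, node INQY: IQY={G,T} ∩ N={G} → {G} (+0)
per-site changes: [3, 2, 2, 2, 2, 1]; total = 12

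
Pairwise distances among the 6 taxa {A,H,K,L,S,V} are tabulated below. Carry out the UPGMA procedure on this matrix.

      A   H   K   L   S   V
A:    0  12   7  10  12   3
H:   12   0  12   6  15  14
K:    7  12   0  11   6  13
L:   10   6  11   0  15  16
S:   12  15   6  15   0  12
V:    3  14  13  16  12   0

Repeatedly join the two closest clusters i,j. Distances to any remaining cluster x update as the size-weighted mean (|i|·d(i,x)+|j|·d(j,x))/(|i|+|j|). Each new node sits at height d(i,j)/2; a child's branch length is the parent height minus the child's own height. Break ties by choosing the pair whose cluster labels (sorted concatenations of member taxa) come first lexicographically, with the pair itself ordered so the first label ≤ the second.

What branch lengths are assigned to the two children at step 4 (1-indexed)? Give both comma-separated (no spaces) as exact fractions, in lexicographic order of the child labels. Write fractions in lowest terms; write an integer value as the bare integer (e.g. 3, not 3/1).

iteration 1: select A,V (d=3); attach at lengths (3/2, 3/2); label the merged cluster AV
  updated: d(AV,H)=13, d(AV,K)=10, d(AV,L)=13, d(AV,S)=12
iteration 2: select H,L (d=6); attach at lengths (3, 3); label the merged cluster HL
  updated: d(AV,HL)=13, d(HL,K)=23/2, d(HL,S)=15
iteration 3: select K,S (d=6); attach at lengths (3, 3); label the merged cluster KS
  updated: d(AV,KS)=11, d(HL,KS)=53/4
iteration 4: select AV,KS (d=11); attach at lengths (4, 5/2); label the merged cluster AKSV
  updated: d(AKSV,HL)=105/8
iteration 5: select AKSV,HL (d=105/8); attach at lengths (17/16, 57/16); label the merged cluster AHKLSV
final tree: (((A:3/2,V:3/2):4,(K:3,S:3):5/2):17/16,(H:3,L:3):57/16)
total length: 209/8

4,5/2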